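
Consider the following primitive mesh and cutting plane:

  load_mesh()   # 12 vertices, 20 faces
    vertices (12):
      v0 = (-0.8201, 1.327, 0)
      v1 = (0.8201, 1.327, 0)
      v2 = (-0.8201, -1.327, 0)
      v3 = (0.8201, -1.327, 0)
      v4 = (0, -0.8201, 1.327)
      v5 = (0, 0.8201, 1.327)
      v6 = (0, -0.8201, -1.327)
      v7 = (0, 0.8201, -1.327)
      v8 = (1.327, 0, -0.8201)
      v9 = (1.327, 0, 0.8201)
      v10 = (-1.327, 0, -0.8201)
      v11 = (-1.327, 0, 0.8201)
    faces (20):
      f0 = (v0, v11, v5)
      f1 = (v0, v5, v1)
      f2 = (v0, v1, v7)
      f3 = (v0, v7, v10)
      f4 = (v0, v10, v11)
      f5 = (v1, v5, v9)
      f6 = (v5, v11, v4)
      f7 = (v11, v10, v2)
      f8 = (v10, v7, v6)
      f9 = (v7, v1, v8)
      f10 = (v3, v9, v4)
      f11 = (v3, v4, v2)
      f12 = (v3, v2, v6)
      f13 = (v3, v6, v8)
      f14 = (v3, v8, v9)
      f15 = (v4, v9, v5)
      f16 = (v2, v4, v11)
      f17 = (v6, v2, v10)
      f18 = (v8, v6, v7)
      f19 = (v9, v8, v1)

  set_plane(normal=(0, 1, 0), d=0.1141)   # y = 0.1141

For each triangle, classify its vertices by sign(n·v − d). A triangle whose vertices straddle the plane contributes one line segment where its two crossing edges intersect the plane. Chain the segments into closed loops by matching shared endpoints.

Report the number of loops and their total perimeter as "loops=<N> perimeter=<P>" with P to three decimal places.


Straddling triangles (10 of 20):
  (v0,v11,v5) [+-+] → (-1.28342, 0.1141, 0.749585)–(-1.14238, 0.1141, 0.890625)  len=0.1995
  (v0,v7,v10) [++-] → (-1.14238, 0.1141, -0.890625)–(-1.28342, 0.1141, -0.749585)  len=0.1995
  (v0,v10,v11) [+--] → (-1.28342, 0.1141, -0.749585)–(-1.28342, 0.1141, 0.749585)  len=1.4992
  (v1,v5,v9) [++-] → (1.14238, 0.1141, 0.890625)–(1.28342, 0.1141, 0.749585)  len=0.1995
  (v5,v11,v4) [+--] → (-1.14238, 0.1141, 0.890625)–(0, 0.1141, 1.327)  len=1.2229
  (v10,v7,v6) [-+-] → (-1.14238, 0.1141, -0.890625)–(0, 0.1141, -1.327)  len=1.2229
  (v7,v1,v8) [++-] → (1.28342, 0.1141, -0.749585)–(1.14238, 0.1141, -0.890625)  len=0.1995
  (v4,v9,v5) [--+] → (1.14238, 0.1141, 0.890625)–(0, 0.1141, 1.327)  len=1.2229
  (v8,v6,v7) [--+] → (0, 0.1141, -1.327)–(1.14238, 0.1141, -0.890625)  len=1.2229
  (v9,v8,v1) [--+] → (1.28342, 0.1141, -0.749585)–(1.28342, 0.1141, 0.749585)  len=1.4992

Chained into 1 loop(s):
  loop 1: 10 segments, perimeter = 8.6877
Total perimeter = 8.688

loops=1 perimeter=8.688


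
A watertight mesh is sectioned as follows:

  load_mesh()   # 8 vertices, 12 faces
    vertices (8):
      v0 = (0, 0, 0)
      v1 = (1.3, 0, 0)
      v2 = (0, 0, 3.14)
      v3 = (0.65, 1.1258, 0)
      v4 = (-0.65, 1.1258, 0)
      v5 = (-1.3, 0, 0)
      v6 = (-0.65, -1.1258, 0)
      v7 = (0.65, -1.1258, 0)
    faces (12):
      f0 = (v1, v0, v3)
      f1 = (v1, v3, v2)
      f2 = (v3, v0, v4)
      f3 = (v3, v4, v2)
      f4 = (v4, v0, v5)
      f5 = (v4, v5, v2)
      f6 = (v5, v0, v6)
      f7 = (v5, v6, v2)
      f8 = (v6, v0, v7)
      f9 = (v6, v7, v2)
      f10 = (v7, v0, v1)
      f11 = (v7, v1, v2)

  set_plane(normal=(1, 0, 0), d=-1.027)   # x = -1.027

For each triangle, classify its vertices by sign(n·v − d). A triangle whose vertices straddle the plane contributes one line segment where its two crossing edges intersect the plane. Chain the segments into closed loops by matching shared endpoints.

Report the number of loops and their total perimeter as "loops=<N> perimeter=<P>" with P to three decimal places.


Straddling triangles (4 of 12):
  (v4,v0,v5) [++-] → (-1.027, 0, 0)–(-1.027, 0.472836, 0)  len=0.4728
  (v4,v5,v2) [+-+] → (-1.027, 0.472836, 0)–(-1.027, 0, 0.6594)  len=0.8114
  (v5,v0,v6) [-++] → (-1.027, 0, 0)–(-1.027, -0.472836, 0)  len=0.4728
  (v5,v6,v2) [-++] → (-1.027, -0.472836, 0)–(-1.027, 0, 0.6594)  len=0.8114

Chained into 1 loop(s):
  loop 1: 4 segments, perimeter = 2.5685
Total perimeter = 2.568

loops=1 perimeter=2.568


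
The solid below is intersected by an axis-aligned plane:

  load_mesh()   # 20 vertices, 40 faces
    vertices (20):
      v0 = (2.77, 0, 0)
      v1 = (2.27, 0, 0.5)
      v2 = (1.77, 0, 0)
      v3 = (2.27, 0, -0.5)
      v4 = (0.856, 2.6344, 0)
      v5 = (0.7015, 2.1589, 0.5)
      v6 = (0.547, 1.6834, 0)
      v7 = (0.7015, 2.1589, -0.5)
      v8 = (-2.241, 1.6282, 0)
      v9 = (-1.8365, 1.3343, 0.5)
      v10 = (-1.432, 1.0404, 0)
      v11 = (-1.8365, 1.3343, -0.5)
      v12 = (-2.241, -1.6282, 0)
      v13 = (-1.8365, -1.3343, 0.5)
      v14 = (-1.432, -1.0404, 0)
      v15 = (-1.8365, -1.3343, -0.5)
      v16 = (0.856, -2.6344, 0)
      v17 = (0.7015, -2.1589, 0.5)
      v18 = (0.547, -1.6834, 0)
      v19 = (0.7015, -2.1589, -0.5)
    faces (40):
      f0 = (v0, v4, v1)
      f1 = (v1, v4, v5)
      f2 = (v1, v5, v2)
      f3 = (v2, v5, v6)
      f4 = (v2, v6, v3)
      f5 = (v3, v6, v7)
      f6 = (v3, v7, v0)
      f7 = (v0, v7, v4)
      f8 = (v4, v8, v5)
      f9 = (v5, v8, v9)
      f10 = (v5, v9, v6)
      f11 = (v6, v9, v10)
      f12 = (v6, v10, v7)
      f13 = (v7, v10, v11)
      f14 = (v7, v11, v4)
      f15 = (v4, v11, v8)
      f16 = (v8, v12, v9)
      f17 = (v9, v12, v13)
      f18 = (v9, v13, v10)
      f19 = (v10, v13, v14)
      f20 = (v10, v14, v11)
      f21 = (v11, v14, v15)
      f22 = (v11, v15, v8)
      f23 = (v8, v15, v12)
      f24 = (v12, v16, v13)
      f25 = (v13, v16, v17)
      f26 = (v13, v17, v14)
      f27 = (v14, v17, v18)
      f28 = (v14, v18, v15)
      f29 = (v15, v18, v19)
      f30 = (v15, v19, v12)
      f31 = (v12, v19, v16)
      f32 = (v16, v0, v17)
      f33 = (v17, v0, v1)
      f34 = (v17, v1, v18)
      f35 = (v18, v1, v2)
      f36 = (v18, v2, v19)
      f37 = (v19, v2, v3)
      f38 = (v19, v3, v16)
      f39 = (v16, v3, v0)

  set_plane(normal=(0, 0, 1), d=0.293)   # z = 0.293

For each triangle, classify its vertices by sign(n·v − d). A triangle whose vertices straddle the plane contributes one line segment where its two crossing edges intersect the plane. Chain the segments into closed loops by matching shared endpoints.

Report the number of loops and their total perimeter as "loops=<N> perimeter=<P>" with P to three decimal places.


loops=2 perimeter=26.686

Straddling triangles (20 of 40):
  (v0,v4,v1) [--+] → (1.6846, 1.09064, 0.293)–(2.477, 0, 0.293)  len=1.3481
  (v1,v4,v5) [+-+] → (1.6846, 1.09064, 0.293)–(0.765463, 2.35576, 0.293)  len=1.5638
  (v1,v5,v2) [++-] → (1.14386, 1.26512, 0.293)–(2.063, 0, 0.293)  len=1.5638
  (v2,v5,v6) [-+-] → (1.14386, 1.26512, 0.293)–(0.637537, 1.96204, 0.293)  len=0.8614
  (v4,v8,v5) [--+] → (-0.516695, 1.93919, 0.293)–(0.765463, 2.35576, 0.293)  len=1.3481
  (v5,v8,v9) [+-+] → (-0.516695, 1.93919, 0.293)–(-2.00396, 1.45597, 0.293)  len=1.5638
  (v5,v9,v6) [++-] → (-0.849731, 1.47883, 0.293)–(0.637537, 1.96204, 0.293)  len=1.5638
  (v6,v9,v10) [-+-] → (-0.849731, 1.47883, 0.293)–(-1.66904, 1.21263, 0.293)  len=0.8615
  (v8,v12,v9) [--+] → (-2.00396, 0.107825, 0.293)–(-2.00396, 1.45597, 0.293)  len=1.3481
  (v9,v12,v13) [+-+] → (-2.00396, 0.107825, 0.293)–(-2.00396, -1.45597, 0.293)  len=1.5638
  (v9,v13,v10) [++-] → (-1.66904, -0.351174, 0.293)–(-1.66904, 1.21263, 0.293)  len=1.5638
  (v10,v13,v14) [-+-] → (-1.66904, -0.351174, 0.293)–(-1.66904, -1.21263, 0.293)  len=0.8615
  (v12,v16,v13) [--+] → (-0.721805, -1.87254, 0.293)–(-2.00396, -1.45597, 0.293)  len=1.3481
  (v13,v16,v17) [+-+] → (-0.721805, -1.87254, 0.293)–(0.765463, -2.35576, 0.293)  len=1.5638
  (v13,v17,v14) [++-] → (-0.181769, -1.69584, 0.293)–(-1.66904, -1.21263, 0.293)  len=1.5638
  (v14,v17,v18) [-+-] → (-0.181769, -1.69584, 0.293)–(0.637537, -1.96204, 0.293)  len=0.8615
  (v16,v0,v17) [--+] → (1.55786, -1.26512, 0.293)–(0.765463, -2.35576, 0.293)  len=1.3481
  (v17,v0,v1) [+-+] → (1.55786, -1.26512, 0.293)–(2.477, 0, 0.293)  len=1.5638
  (v17,v1,v18) [++-] → (1.55668, -0.696928, 0.293)–(0.637537, -1.96204, 0.293)  len=1.5638
  (v18,v1,v2) [-+-] → (1.55668, -0.696928, 0.293)–(2.063, 0, 0.293)  len=0.8614

Chained into 2 loop(s):
  loop 1: 10 segments, perimeter = 14.5595
  loop 2: 10 segments, perimeter = 12.1262
Total perimeter = 26.686


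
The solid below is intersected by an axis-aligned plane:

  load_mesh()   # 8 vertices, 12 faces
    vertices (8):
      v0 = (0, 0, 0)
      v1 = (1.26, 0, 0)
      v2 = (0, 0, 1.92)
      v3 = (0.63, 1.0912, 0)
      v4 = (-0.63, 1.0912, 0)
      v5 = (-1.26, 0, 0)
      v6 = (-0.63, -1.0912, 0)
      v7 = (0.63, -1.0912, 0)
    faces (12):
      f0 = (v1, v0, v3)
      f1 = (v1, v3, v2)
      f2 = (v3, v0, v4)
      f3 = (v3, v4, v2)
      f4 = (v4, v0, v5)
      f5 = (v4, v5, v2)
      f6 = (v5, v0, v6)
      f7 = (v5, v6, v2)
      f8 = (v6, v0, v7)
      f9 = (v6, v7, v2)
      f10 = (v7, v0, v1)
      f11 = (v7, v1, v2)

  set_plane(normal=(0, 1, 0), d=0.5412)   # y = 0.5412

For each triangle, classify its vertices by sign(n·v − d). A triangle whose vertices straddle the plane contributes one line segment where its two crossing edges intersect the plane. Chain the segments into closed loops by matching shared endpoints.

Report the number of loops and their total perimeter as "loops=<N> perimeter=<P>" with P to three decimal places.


loops=1 perimeter=4.835

Straddling triangles (6 of 12):
  (v1,v0,v3) [--+] → (0.31246, 0.5412, 0)–(0.94754, 0.5412, 0)  len=0.6351
  (v1,v3,v2) [-+-] → (0.94754, 0.5412, 0)–(0.31246, 0.5412, 0.967742)  len=1.1575
  (v3,v0,v4) [+-+] → (0.31246, 0.5412, 0)–(-0.31246, 0.5412, 0)  len=0.6249
  (v3,v4,v2) [++-] → (-0.31246, 0.5412, 0.967742)–(0.31246, 0.5412, 0.967742)  len=0.6249
  (v4,v0,v5) [+--] → (-0.31246, 0.5412, 0)–(-0.94754, 0.5412, 0)  len=0.6351
  (v4,v5,v2) [+--] → (-0.94754, 0.5412, 0)–(-0.31246, 0.5412, 0.967742)  len=1.1575

Chained into 1 loop(s):
  loop 1: 6 segments, perimeter = 4.8350
Total perimeter = 4.835


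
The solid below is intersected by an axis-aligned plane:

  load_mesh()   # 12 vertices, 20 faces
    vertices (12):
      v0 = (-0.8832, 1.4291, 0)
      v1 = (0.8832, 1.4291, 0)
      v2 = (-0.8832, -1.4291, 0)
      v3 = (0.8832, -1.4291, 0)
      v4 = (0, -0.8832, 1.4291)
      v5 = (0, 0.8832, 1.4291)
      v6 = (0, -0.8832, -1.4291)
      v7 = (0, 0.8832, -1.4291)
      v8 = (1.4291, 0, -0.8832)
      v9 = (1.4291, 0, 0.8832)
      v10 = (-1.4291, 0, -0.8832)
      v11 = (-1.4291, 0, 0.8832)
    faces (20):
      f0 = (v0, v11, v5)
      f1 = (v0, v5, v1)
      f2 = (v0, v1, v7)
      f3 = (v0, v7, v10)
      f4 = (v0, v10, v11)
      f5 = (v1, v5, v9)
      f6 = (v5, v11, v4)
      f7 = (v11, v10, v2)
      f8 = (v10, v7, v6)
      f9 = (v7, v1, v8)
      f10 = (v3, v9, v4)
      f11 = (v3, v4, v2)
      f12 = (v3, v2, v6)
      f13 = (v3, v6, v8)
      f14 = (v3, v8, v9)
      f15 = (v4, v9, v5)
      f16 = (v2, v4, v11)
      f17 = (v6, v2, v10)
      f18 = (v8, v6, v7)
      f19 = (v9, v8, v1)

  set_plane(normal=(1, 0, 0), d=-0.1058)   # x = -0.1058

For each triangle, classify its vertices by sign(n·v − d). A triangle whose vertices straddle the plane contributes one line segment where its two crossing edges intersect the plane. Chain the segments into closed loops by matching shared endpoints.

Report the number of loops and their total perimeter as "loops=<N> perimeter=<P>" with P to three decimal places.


Straddling triangles (10 of 20):
  (v0,v11,v5) [--+] → (-0.1058, 0.817814, 1.38869)–(-0.1058, 0.948594, 1.25791)  len=0.1850
  (v0,v5,v1) [-++] → (-0.1058, 0.948594, 1.25791)–(-0.1058, 1.4291, 0)  len=1.3466
  (v0,v1,v7) [-++] → (-0.1058, 1.4291, 0)–(-0.1058, 0.948594, -1.25791)  len=1.3466
  (v0,v7,v10) [-+-] → (-0.1058, 0.948594, -1.25791)–(-0.1058, 0.817814, -1.38869)  len=0.1850
  (v5,v11,v4) [+-+] → (-0.1058, 0.817814, 1.38869)–(-0.1058, -0.817814, 1.38869)  len=1.6356
  (v10,v7,v6) [-++] → (-0.1058, 0.817814, -1.38869)–(-0.1058, -0.817814, -1.38869)  len=1.6356
  (v3,v4,v2) [++-] → (-0.1058, -0.948594, 1.25791)–(-0.1058, -1.4291, 0)  len=1.3466
  (v3,v2,v6) [+-+] → (-0.1058, -1.4291, 0)–(-0.1058, -0.948594, -1.25791)  len=1.3466
  (v2,v4,v11) [-+-] → (-0.1058, -0.948594, 1.25791)–(-0.1058, -0.817814, 1.38869)  len=0.1850
  (v6,v2,v10) [+--] → (-0.1058, -0.948594, -1.25791)–(-0.1058, -0.817814, -1.38869)  len=0.1850

Chained into 1 loop(s):
  loop 1: 10 segments, perimeter = 9.3973
Total perimeter = 9.397

loops=1 perimeter=9.397


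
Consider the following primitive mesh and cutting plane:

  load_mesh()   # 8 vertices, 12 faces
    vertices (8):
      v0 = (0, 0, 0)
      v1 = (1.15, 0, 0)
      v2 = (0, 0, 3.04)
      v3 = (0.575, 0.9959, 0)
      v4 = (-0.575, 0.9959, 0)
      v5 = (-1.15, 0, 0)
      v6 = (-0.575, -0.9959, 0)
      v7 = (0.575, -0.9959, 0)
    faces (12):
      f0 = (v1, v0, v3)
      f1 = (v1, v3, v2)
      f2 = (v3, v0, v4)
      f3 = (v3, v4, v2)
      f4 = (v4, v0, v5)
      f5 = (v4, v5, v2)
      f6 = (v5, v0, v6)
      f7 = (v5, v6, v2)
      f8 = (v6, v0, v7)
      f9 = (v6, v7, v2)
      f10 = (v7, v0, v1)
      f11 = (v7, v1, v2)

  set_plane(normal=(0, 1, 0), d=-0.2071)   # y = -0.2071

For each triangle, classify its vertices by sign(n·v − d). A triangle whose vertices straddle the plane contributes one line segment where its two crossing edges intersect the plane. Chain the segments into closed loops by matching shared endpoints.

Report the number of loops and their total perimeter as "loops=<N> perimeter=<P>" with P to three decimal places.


Straddling triangles (6 of 12):
  (v5,v0,v6) [++-] → (-0.119573, -0.2071, 0)–(-1.03043, -0.2071, 0)  len=0.9109
  (v5,v6,v2) [+-+] → (-1.03043, -0.2071, 0)–(-0.119573, -0.2071, 2.40782)  len=2.5743
  (v6,v0,v7) [-+-] → (-0.119573, -0.2071, 0)–(0.119573, -0.2071, 0)  len=0.2391
  (v6,v7,v2) [--+] → (0.119573, -0.2071, 2.40782)–(-0.119573, -0.2071, 2.40782)  len=0.2391
  (v7,v0,v1) [-++] → (0.119573, -0.2071, 0)–(1.03043, -0.2071, 0)  len=0.9109
  (v7,v1,v2) [-++] → (1.03043, -0.2071, 0)–(0.119573, -0.2071, 2.40782)  len=2.5743

Chained into 1 loop(s):
  loop 1: 6 segments, perimeter = 7.4487
Total perimeter = 7.449

loops=1 perimeter=7.449


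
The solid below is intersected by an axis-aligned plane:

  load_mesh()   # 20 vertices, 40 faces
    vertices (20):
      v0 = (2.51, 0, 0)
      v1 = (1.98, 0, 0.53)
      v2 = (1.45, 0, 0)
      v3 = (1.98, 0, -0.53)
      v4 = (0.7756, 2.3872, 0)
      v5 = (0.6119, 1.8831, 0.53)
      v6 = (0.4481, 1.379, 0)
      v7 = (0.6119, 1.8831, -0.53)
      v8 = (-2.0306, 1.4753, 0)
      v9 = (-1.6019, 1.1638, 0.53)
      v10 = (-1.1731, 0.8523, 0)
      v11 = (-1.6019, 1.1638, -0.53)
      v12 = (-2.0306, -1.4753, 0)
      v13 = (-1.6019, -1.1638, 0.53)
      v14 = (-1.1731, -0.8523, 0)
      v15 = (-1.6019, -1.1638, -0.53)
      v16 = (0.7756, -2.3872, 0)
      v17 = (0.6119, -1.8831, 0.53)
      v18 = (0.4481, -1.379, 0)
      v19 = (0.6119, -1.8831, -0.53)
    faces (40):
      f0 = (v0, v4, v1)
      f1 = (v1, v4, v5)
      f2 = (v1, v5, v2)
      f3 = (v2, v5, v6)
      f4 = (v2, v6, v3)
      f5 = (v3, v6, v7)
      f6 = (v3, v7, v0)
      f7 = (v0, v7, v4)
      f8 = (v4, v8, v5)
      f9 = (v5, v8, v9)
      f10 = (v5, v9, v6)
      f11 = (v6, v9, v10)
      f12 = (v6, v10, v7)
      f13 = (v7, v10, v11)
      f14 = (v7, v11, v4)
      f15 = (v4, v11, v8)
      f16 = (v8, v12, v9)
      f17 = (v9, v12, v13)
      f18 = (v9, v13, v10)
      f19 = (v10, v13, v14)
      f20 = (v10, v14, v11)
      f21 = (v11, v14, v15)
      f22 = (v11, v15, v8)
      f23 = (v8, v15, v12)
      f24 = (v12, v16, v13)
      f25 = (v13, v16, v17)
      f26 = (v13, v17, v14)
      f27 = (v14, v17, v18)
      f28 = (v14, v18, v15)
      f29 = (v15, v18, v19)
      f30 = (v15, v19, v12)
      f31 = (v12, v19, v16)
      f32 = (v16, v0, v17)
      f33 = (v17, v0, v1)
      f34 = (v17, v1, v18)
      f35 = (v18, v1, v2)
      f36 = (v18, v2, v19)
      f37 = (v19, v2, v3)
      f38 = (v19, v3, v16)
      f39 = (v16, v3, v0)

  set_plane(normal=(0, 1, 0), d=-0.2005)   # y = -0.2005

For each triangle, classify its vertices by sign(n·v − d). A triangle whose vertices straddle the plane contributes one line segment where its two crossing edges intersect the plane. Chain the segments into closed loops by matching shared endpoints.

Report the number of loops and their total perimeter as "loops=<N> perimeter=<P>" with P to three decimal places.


Straddling triangles (16 of 40):
  (v8,v12,v9) [+-+] → (-2.0306, -0.2005, 0)–(-1.82352, -0.2005, 0.256013)  len=0.3293
  (v9,v12,v13) [+--] → (-1.82352, -0.2005, 0.256013)–(-1.6019, -0.2005, 0.53)  len=0.3524
  (v9,v13,v10) [+-+] → (-1.6019, -0.2005, 0.53)–(-1.39702, -0.2005, 0.276764)  len=0.3257
  (v10,v13,v14) [+--] → (-1.39702, -0.2005, 0.276764)–(-1.1731, -0.2005, 0)  len=0.3560
  (v10,v14,v11) [+-+] → (-1.1731, -0.2005, 0)–(-1.31173, -0.2005, -0.171348)  len=0.2204
  (v11,v14,v15) [+--] → (-1.31173, -0.2005, -0.171348)–(-1.6019, -0.2005, -0.53)  len=0.4613
  (v11,v15,v8) [+-+] → (-1.6019, -0.2005, -0.53)–(-1.75838, -0.2005, -0.336544)  len=0.2488
  (v8,v15,v12) [+--] → (-1.75838, -0.2005, -0.336544)–(-2.0306, -0.2005, 0)  len=0.4329
  (v16,v0,v17) [-+-] → (2.36433, -0.2005, 0)–(2.3079, -0.2005, 0.0564309)  len=0.0798
  (v17,v0,v1) [-++] → (2.3079, -0.2005, 0.0564309)–(1.83433, -0.2005, 0.53)  len=0.6697
  (v17,v1,v18) [-+-] → (1.83433, -0.2005, 0.53)–(1.75727, -0.2005, 0.452941)  len=0.1090
  (v18,v1,v2) [-++] → (1.75727, -0.2005, 0.452941)–(1.30433, -0.2005, 0)  len=0.6406
  (v18,v2,v19) [-+-] → (1.30433, -0.2005, 0)–(1.36076, -0.2005, -0.0564309)  len=0.0798
  (v19,v2,v3) [-++] → (1.36076, -0.2005, -0.0564309)–(1.83433, -0.2005, -0.53)  len=0.6697
  (v19,v3,v16) [-+-] → (1.83433, -0.2005, -0.53)–(1.87884, -0.2005, -0.485486)  len=0.0629
  (v16,v3,v0) [-++] → (1.87884, -0.2005, -0.485486)–(2.36433, -0.2005, 0)  len=0.6866

Chained into 2 loop(s):
  loop 1: 8 segments, perimeter = 2.7268
  loop 2: 8 segments, perimeter = 2.9981
Total perimeter = 5.725

loops=2 perimeter=5.725


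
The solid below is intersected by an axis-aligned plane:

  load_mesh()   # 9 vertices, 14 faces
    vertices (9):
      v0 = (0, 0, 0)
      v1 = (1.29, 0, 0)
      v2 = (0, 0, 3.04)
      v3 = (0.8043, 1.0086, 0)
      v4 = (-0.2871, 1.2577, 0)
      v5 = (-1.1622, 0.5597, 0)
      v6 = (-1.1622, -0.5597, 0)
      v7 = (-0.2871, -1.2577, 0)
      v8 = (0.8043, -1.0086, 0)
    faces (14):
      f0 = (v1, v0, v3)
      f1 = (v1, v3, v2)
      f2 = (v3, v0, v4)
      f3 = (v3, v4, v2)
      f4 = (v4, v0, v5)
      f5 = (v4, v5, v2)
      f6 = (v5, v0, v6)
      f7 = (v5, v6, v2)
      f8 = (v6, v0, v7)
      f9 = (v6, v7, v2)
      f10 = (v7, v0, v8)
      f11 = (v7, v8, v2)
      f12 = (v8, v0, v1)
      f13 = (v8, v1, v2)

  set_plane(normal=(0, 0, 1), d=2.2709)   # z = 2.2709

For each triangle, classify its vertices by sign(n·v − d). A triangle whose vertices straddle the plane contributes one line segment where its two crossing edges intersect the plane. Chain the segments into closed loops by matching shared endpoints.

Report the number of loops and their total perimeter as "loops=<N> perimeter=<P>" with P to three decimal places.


loops=1 perimeter=1.982

Straddling triangles (7 of 14):
  (v1,v3,v2) [--+] → (0.203483, 0.255169, 2.2709)–(0.326362, 0, 2.2709)  len=0.2832
  (v3,v4,v2) [--+] → (-0.0726344, 0.31819, 2.2709)–(0.203483, 0.255169, 2.2709)  len=0.2832
  (v4,v5,v2) [--+] → (-0.294029, 0.1416, 2.2709)–(-0.0726344, 0.31819, 2.2709)  len=0.2832
  (v5,v6,v2) [--+] → (-0.294029, -0.1416, 2.2709)–(-0.294029, 0.1416, 2.2709)  len=0.2832
  (v6,v7,v2) [--+] → (-0.0726344, -0.31819, 2.2709)–(-0.294029, -0.1416, 2.2709)  len=0.2832
  (v7,v8,v2) [--+] → (0.203483, -0.255169, 2.2709)–(-0.0726344, -0.31819, 2.2709)  len=0.2832
  (v8,v1,v2) [--+] → (0.326362, 0, 2.2709)–(0.203483, -0.255169, 2.2709)  len=0.2832

Chained into 1 loop(s):
  loop 1: 7 segments, perimeter = 1.9825
Total perimeter = 1.982


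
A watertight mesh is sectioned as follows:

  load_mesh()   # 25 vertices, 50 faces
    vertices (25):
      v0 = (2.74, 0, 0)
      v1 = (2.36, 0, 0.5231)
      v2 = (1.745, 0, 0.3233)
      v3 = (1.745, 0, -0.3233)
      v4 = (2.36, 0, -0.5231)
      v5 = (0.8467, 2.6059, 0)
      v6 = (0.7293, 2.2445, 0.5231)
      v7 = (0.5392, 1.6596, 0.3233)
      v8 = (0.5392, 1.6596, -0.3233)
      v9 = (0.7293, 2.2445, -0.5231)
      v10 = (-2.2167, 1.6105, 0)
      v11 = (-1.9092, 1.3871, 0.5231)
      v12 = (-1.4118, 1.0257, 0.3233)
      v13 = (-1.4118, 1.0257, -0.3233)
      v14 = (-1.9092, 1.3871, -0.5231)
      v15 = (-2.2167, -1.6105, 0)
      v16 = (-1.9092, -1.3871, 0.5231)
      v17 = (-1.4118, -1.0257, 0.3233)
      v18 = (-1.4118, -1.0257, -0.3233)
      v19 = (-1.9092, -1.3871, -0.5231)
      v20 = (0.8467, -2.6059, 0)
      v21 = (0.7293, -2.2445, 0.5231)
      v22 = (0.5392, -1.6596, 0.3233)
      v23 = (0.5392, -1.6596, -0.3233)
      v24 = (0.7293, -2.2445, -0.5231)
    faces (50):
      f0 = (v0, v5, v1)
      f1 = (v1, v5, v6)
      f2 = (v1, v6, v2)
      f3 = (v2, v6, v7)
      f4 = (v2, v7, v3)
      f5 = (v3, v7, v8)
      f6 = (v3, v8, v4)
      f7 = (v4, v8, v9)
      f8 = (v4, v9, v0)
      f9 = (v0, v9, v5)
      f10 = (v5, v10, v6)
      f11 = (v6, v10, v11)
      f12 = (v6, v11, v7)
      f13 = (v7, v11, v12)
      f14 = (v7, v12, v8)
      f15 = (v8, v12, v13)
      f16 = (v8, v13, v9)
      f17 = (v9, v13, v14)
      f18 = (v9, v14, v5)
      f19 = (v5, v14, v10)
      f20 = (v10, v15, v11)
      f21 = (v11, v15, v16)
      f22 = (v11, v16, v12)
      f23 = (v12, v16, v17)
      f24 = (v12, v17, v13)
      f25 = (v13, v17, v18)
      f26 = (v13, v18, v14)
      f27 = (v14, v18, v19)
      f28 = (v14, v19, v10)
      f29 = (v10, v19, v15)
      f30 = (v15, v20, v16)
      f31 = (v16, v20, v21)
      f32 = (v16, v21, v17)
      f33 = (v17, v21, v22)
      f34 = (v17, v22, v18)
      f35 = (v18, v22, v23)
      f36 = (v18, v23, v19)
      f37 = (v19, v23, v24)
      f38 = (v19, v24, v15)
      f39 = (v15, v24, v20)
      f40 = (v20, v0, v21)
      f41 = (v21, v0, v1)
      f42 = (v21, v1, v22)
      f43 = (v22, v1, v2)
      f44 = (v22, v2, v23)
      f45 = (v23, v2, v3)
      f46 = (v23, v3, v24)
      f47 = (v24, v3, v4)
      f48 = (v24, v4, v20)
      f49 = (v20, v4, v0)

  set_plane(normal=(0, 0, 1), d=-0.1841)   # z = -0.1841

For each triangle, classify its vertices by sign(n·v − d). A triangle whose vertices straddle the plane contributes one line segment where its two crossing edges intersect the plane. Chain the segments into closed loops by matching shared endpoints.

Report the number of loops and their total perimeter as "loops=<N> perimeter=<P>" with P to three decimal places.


loops=2 perimeter=25.576

Straddling triangles (20 of 50):
  (v2,v7,v3) [++-] → (1.48542, 0.357279, -0.1841)–(1.745, 0, -0.1841)  len=0.4416
  (v3,v7,v8) [-+-] → (1.48542, 0.357279, -0.1841)–(0.5392, 1.6596, -0.1841)  len=1.6098
  (v4,v9,v0) [--+] → (2.03235, 0.78993, -0.1841)–(2.60626, 0, -0.1841)  len=0.9764
  (v0,v9,v5) [+-+] → (2.03235, 0.78993, -0.1841)–(0.805382, 2.47871, -0.1841)  len=2.0874
  (v7,v12,v8) [++-] → (0.119189, 1.52313, -0.1841)–(0.5392, 1.6596, -0.1841)  len=0.4416
  (v8,v12,v13) [-+-] → (0.119189, 1.52313, -0.1841)–(-1.4118, 1.0257, -0.1841)  len=1.6098
  (v9,v14,v5) [--+] → (-0.123212, 2.17696, -0.1841)–(0.805382, 2.47871, -0.1841)  len=0.9764
  (v5,v14,v10) [+-+] → (-0.123212, 2.17696, -0.1841)–(-2.10848, 1.53188, -0.1841)  len=2.0874
  (v12,v17,v13) [++-] → (-1.4118, 0.584075, -0.1841)–(-1.4118, 1.0257, -0.1841)  len=0.4416
  (v13,v17,v18) [-+-] → (-1.4118, 0.584075, -0.1841)–(-1.4118, -1.0257, -0.1841)  len=1.6098
  (v14,v19,v10) [--+] → (-2.10848, 0.555524, -0.1841)–(-2.10848, 1.53188, -0.1841)  len=0.9764
  (v10,v19,v15) [+-+] → (-2.10848, 0.555524, -0.1841)–(-2.10848, -1.53188, -0.1841)  len=2.0874
  (v17,v22,v18) [++-] → (-0.991789, -1.16217, -0.1841)–(-1.4118, -1.0257, -0.1841)  len=0.4416
  (v18,v22,v23) [-+-] → (-0.991789, -1.16217, -0.1841)–(0.5392, -1.6596, -0.1841)  len=1.6098
  (v19,v24,v15) [--+] → (-1.17988, -1.83363, -0.1841)–(-2.10848, -1.53188, -0.1841)  len=0.9764
  (v15,v24,v20) [+-+] → (-1.17988, -1.83363, -0.1841)–(0.805382, -2.47871, -0.1841)  len=2.0874
  (v22,v2,v23) [++-] → (0.798785, -1.30232, -0.1841)–(0.5392, -1.6596, -0.1841)  len=0.4416
  (v23,v2,v3) [-+-] → (0.798785, -1.30232, -0.1841)–(1.745, 0, -0.1841)  len=1.6098
  (v24,v4,v20) [--+] → (1.37929, -1.68878, -0.1841)–(0.805382, -2.47871, -0.1841)  len=0.9764
  (v20,v4,v0) [+-+] → (1.37929, -1.68878, -0.1841)–(2.60626, 0, -0.1841)  len=2.0874

Chained into 2 loop(s):
  loop 1: 10 segments, perimeter = 10.2570
  loop 2: 10 segments, perimeter = 15.3191
Total perimeter = 25.576


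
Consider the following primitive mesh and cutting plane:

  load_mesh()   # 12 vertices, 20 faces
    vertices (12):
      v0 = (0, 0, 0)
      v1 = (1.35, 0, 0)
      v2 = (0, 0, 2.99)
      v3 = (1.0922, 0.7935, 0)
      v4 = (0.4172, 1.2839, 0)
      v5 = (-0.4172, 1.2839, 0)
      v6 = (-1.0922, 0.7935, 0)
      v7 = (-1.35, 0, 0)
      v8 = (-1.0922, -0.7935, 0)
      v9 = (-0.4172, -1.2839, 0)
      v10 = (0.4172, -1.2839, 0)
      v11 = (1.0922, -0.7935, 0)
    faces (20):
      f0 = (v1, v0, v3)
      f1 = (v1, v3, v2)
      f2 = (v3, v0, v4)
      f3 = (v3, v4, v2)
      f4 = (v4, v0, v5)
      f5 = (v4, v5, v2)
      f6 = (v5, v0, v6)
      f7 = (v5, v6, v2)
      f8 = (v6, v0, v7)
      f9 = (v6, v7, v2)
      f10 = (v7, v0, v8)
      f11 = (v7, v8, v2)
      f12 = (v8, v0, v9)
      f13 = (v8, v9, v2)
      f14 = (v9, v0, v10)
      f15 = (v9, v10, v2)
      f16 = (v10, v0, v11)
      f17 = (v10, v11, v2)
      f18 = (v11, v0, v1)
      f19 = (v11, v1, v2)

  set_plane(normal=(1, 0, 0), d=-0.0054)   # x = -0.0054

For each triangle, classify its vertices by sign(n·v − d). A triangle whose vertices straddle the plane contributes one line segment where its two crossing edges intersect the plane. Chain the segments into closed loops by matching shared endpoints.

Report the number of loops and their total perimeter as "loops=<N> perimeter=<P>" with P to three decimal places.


Straddling triangles (12 of 20):
  (v4,v0,v5) [++-] → (-0.0054, 0.0166181, 0)–(-0.0054, 1.2839, 0)  len=1.2673
  (v4,v5,v2) [+-+] → (-0.0054, 1.2839, 0)–(-0.0054, 0.0166181, 2.9513)  len=3.2119
  (v5,v0,v6) [-+-] → (-0.0054, 0.0166181, 0)–(-0.0054, 0.00392318, 0)  len=0.0127
  (v5,v6,v2) [--+] → (-0.0054, 0.00392318, 2.97522)–(-0.0054, 0.0166181, 2.9513)  len=0.0271
  (v6,v0,v7) [-+-] → (-0.0054, 0.00392318, 0)–(-0.0054, 0, 0)  len=0.0039
  (v6,v7,v2) [--+] → (-0.0054, 0, 2.97804)–(-0.0054, 0.00392318, 2.97522)  len=0.0048
  (v7,v0,v8) [-+-] → (-0.0054, 0, 0)–(-0.0054, -0.00392318, 0)  len=0.0039
  (v7,v8,v2) [--+] → (-0.0054, -0.00392318, 2.97522)–(-0.0054, 0, 2.97804)  len=0.0048
  (v8,v0,v9) [-+-] → (-0.0054, -0.00392318, 0)–(-0.0054, -0.0166181, 0)  len=0.0127
  (v8,v9,v2) [--+] → (-0.0054, -0.0166181, 2.9513)–(-0.0054, -0.00392318, 2.97522)  len=0.0271
  (v9,v0,v10) [-++] → (-0.0054, -0.0166181, 0)–(-0.0054, -1.2839, 0)  len=1.2673
  (v9,v10,v2) [-++] → (-0.0054, -1.2839, 0)–(-0.0054, -0.0166181, 2.9513)  len=3.2119

Chained into 1 loop(s):
  loop 1: 12 segments, perimeter = 9.0554
Total perimeter = 9.055

loops=1 perimeter=9.055


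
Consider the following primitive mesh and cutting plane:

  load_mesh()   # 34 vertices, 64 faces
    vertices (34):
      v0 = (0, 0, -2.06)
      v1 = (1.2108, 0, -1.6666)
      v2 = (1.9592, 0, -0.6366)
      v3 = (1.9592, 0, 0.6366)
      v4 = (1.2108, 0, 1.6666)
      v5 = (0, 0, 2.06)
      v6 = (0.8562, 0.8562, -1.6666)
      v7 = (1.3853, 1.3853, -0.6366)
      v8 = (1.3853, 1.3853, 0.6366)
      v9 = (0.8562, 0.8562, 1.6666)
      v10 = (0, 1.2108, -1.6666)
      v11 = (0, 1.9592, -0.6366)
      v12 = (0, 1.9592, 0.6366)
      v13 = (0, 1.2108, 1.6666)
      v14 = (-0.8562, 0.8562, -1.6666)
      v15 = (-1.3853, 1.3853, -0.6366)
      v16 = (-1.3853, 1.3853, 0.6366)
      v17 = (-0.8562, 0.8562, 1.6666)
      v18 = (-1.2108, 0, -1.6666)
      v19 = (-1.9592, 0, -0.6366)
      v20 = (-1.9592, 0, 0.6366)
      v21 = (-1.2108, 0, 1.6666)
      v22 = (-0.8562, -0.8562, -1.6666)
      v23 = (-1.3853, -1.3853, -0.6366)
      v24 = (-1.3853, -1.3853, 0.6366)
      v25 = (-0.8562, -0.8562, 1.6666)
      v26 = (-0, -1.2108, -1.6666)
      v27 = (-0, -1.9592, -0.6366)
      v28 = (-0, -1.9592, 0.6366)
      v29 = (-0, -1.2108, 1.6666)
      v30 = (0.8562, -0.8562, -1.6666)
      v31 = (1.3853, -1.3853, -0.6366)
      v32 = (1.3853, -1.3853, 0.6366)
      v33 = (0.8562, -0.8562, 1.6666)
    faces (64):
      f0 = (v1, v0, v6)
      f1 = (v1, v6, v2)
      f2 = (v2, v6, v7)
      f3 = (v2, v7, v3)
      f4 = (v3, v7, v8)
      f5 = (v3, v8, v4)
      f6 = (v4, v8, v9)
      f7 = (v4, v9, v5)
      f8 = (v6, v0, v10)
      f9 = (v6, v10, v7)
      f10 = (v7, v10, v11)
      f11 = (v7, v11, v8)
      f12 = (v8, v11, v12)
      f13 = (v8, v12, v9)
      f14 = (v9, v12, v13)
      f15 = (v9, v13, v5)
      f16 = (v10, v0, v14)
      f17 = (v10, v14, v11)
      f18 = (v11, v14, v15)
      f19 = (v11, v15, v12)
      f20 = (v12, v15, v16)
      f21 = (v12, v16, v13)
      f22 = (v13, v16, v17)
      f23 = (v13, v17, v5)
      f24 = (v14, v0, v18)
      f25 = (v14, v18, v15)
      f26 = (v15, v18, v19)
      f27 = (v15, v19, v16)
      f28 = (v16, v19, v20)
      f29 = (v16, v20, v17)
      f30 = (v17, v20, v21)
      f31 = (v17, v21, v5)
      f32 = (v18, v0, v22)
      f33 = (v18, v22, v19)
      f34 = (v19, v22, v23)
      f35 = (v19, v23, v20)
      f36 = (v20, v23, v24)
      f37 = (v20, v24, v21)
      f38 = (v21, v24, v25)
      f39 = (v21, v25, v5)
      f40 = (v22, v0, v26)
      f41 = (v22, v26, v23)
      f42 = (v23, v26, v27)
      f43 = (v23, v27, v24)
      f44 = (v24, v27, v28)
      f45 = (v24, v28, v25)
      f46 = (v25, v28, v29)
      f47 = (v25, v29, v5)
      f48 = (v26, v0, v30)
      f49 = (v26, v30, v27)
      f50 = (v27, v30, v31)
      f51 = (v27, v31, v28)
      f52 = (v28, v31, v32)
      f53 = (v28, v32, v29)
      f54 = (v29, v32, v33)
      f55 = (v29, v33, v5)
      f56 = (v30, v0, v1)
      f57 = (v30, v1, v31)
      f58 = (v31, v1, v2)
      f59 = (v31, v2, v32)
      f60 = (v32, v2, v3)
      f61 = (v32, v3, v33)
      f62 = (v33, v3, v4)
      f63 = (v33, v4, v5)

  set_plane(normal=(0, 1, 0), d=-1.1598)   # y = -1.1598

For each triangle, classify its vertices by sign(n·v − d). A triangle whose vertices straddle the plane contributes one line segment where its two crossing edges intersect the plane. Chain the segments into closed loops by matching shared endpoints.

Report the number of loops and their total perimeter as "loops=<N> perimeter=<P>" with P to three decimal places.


Straddling triangles (20 of 64):
  (v19,v22,v23) [++-] → (-1.1598, -1.1598, -1.07558)–(-1.47872, -1.1598, -0.6366)  len=0.5426
  (v19,v23,v20) [+-+] → (-1.47872, -1.1598, -0.6366)–(-1.47872, -1.1598, -0.429348)  len=0.2073
  (v20,v23,v24) [+--] → (-1.47872, -1.1598, -0.429348)–(-1.47872, -1.1598, 0.6366)  len=1.0659
  (v20,v24,v21) [+-+] → (-1.47872, -1.1598, 0.6366)–(-1.35689, -1.1598, 0.804264)  len=0.2073
  (v21,v24,v25) [+-+] → (-1.35689, -1.1598, 0.804264)–(-1.1598, -1.1598, 1.07558)  len=0.3353
  (v22,v0,v26) [++-] → (0, -1.1598, -1.68317)–(-0.123142, -1.1598, -1.6666)  len=0.1243
  (v22,v26,v23) [+--] → (-0.123142, -1.1598, -1.6666)–(-1.1598, -1.1598, -1.07558)  len=1.1933
  (v24,v28,v25) [--+] → (-0.620532, -1.1598, 1.38309)–(-1.1598, -1.1598, 1.07558)  len=0.6208
  (v25,v28,v29) [+--] → (-0.620532, -1.1598, 1.38309)–(-0.123142, -1.1598, 1.6666)  len=0.5725
  (v25,v29,v5) [+-+] → (-0.123142, -1.1598, 1.6666)–(0, -1.1598, 1.68317)  len=0.1243
  (v26,v0,v30) [-++] → (0, -1.1598, -1.68317)–(0.123142, -1.1598, -1.6666)  len=0.1243
  (v26,v30,v27) [-+-] → (0.123142, -1.1598, -1.6666)–(0.620532, -1.1598, -1.38309)  len=0.5725
  (v27,v30,v31) [-+-] → (0.620532, -1.1598, -1.38309)–(1.1598, -1.1598, -1.07558)  len=0.6208
  (v29,v32,v33) [--+] → (1.1598, -1.1598, 1.07558)–(0.123142, -1.1598, 1.6666)  len=1.1933
  (v29,v33,v5) [-++] → (0.123142, -1.1598, 1.6666)–(0, -1.1598, 1.68317)  len=0.1243
  (v30,v1,v31) [++-] → (1.35689, -1.1598, -0.804264)–(1.1598, -1.1598, -1.07558)  len=0.3353
  (v31,v1,v2) [-++] → (1.35689, -1.1598, -0.804264)–(1.47872, -1.1598, -0.6366)  len=0.2073
  (v31,v2,v32) [-+-] → (1.47872, -1.1598, -0.6366)–(1.47872, -1.1598, 0.429348)  len=1.0659
  (v32,v2,v3) [-++] → (1.47872, -1.1598, 0.429348)–(1.47872, -1.1598, 0.6366)  len=0.2073
  (v32,v3,v33) [-++] → (1.47872, -1.1598, 0.6366)–(1.1598, -1.1598, 1.07558)  len=0.5426

Chained into 1 loop(s):
  loop 1: 20 segments, perimeter = 9.9870
Total perimeter = 9.987

loops=1 perimeter=9.987


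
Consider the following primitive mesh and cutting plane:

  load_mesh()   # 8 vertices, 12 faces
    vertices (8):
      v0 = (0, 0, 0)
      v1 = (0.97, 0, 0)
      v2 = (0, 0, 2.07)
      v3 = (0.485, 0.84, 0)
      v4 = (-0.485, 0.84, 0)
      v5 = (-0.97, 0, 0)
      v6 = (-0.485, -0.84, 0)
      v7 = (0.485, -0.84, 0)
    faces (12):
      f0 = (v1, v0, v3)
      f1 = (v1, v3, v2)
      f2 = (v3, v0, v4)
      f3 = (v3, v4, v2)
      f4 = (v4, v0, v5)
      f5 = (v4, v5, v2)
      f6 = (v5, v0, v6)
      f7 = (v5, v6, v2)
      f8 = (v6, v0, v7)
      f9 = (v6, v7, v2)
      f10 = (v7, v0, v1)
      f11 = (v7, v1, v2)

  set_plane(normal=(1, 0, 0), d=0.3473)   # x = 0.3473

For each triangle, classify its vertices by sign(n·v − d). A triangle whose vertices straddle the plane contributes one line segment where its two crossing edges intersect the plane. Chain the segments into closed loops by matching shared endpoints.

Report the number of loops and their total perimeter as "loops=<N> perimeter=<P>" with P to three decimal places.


Straddling triangles (8 of 12):
  (v1,v0,v3) [+-+] → (0.3473, 0, 0)–(0.3473, 0.601509, 0)  len=0.6015
  (v1,v3,v2) [++-] → (0.3473, 0.601509, 0.587709)–(0.3473, 0, 1.32885)  len=0.9545
  (v3,v0,v4) [+--] → (0.3473, 0.601509, 0)–(0.3473, 0.84, 0)  len=0.2385
  (v3,v4,v2) [+--] → (0.3473, 0.84, 0)–(0.3473, 0.601509, 0.587709)  len=0.6343
  (v6,v0,v7) [--+] → (0.3473, -0.601509, 0)–(0.3473, -0.84, 0)  len=0.2385
  (v6,v7,v2) [-+-] → (0.3473, -0.84, 0)–(0.3473, -0.601509, 0.587709)  len=0.6343
  (v7,v0,v1) [+-+] → (0.3473, -0.601509, 0)–(0.3473, 0, 0)  len=0.6015
  (v7,v1,v2) [++-] → (0.3473, 0, 1.32885)–(0.3473, -0.601509, 0.587709)  len=0.9545

Chained into 1 loop(s):
  loop 1: 8 segments, perimeter = 4.8576
Total perimeter = 4.858

loops=1 perimeter=4.858


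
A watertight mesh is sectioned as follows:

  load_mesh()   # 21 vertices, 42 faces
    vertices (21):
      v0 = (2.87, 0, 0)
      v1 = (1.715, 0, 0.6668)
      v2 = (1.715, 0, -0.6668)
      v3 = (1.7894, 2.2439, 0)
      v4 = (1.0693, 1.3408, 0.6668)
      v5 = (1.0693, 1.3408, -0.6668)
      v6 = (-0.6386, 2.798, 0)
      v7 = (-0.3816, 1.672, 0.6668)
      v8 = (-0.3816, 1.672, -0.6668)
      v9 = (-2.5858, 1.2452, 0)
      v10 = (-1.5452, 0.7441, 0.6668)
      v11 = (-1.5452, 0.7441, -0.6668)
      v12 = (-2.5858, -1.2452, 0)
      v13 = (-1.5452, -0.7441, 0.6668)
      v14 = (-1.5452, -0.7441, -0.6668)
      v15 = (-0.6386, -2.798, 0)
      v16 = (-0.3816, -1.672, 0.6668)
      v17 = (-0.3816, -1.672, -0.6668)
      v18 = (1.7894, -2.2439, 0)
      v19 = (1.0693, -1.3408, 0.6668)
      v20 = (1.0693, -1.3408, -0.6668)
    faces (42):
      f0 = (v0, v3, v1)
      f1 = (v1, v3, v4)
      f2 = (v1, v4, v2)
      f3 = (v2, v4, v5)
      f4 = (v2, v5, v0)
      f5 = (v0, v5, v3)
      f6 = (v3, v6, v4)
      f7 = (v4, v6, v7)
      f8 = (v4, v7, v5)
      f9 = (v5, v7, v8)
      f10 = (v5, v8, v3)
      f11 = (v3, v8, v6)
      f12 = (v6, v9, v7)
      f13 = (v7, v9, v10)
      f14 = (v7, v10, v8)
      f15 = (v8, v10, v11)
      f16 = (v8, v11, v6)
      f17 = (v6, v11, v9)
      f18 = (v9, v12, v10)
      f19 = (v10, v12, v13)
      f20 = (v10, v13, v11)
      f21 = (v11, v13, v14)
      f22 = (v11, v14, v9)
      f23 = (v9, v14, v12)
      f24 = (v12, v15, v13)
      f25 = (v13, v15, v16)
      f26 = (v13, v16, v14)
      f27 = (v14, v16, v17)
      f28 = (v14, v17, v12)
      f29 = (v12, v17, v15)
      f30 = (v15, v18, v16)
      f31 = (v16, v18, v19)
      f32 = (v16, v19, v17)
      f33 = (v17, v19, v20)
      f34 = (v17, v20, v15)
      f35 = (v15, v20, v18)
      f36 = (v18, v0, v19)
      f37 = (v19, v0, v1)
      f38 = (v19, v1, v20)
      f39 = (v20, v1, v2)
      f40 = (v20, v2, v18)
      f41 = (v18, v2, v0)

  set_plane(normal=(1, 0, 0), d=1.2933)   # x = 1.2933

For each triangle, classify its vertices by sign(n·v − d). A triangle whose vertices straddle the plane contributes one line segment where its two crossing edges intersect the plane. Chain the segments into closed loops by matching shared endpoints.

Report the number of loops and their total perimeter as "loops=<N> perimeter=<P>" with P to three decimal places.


loops=2 perimeter=9.233

Straddling triangles (16 of 42):
  (v1,v3,v4) [++-] → (1.2933, 1.62173, 0.45938)–(1.2933, 0.875663, 0.6668)  len=0.7744
  (v1,v4,v2) [+-+] → (1.2933, 0.875663, 0.6668)–(1.2933, 0.875663, 0.20416)  len=0.4626
  (v2,v4,v5) [+--] → (1.2933, 0.875663, 0.20416)–(1.2933, 0.875663, -0.6668)  len=0.8710
  (v2,v5,v0) [+-+] → (1.2933, 0.875663, -0.6668)–(1.2933, 1.17401, -0.583853)  len=0.3097
  (v0,v5,v3) [+-+] → (1.2933, 1.17401, -0.583853)–(1.2933, 1.62173, -0.45938)  len=0.4647
  (v3,v6,v4) [+--] → (1.2933, 2.35712, 0)–(1.2933, 1.62173, 0.45938)  len=0.8671
  (v5,v8,v3) [--+] → (1.2933, 2.11321, -0.152372)–(1.2933, 1.62173, -0.45938)  len=0.5795
  (v3,v8,v6) [+--] → (1.2933, 2.11321, -0.152372)–(1.2933, 2.35712, 0)  len=0.2876
  (v15,v18,v16) [-+-] → (1.2933, -2.35712, 0)–(1.2933, -2.11321, 0.152372)  len=0.2876
  (v16,v18,v19) [-+-] → (1.2933, -2.11321, 0.152372)–(1.2933, -1.62173, 0.45938)  len=0.5795
  (v15,v20,v18) [--+] → (1.2933, -1.62173, -0.45938)–(1.2933, -2.35712, 0)  len=0.8671
  (v18,v0,v19) [++-] → (1.2933, -1.17401, 0.583853)–(1.2933, -1.62173, 0.45938)  len=0.4647
  (v19,v0,v1) [-++] → (1.2933, -1.17401, 0.583853)–(1.2933, -0.875663, 0.6668)  len=0.3097
  (v19,v1,v20) [-+-] → (1.2933, -0.875663, 0.6668)–(1.2933, -0.875663, -0.20416)  len=0.8710
  (v20,v1,v2) [-++] → (1.2933, -0.875663, -0.20416)–(1.2933, -0.875663, -0.6668)  len=0.4626
  (v20,v2,v18) [-++] → (1.2933, -0.875663, -0.6668)–(1.2933, -1.62173, -0.45938)  len=0.7744

Chained into 2 loop(s):
  loop 1: 8 segments, perimeter = 4.6165
  loop 2: 8 segments, perimeter = 4.6165
Total perimeter = 9.233


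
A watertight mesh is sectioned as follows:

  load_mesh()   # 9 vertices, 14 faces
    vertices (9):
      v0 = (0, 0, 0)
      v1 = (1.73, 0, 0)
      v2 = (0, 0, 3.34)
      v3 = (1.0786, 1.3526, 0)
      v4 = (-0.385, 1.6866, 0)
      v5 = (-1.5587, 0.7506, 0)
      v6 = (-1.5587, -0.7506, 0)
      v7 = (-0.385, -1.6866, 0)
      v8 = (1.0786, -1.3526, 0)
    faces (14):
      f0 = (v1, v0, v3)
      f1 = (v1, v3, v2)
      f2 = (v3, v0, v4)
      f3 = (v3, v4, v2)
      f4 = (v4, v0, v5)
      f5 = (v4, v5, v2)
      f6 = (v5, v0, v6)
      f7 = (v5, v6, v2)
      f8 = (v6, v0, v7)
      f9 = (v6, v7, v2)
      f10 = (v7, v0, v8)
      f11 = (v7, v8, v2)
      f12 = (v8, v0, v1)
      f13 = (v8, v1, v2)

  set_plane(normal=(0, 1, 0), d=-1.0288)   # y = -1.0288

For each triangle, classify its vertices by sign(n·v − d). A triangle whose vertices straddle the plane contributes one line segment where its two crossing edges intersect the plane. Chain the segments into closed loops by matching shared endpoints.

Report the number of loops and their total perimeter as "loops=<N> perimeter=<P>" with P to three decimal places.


loops=1 perimeter=6.141

Straddling triangles (6 of 14):
  (v6,v0,v7) [++-] → (-0.234844, -1.0288, 0)–(-1.20985, -1.0288, 0)  len=0.9750
  (v6,v7,v2) [+-+] → (-1.20985, -1.0288, 0)–(-0.234844, -1.0288, 1.30265)  len=1.6271
  (v7,v0,v8) [-+-] → (-0.234844, -1.0288, 0)–(0.820393, -1.0288, 0)  len=1.0552
  (v7,v8,v2) [--+] → (0.820393, -1.0288, 0.799565)–(-0.234844, -1.0288, 1.30265)  len=1.1690
  (v8,v0,v1) [-++] → (0.820393, -1.0288, 0)–(1.23454, -1.0288, 0)  len=0.4141
  (v8,v1,v2) [-++] → (1.23454, -1.0288, 0)–(0.820393, -1.0288, 0.799565)  len=0.9005

Chained into 1 loop(s):
  loop 1: 6 segments, perimeter = 6.1410
Total perimeter = 6.141
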